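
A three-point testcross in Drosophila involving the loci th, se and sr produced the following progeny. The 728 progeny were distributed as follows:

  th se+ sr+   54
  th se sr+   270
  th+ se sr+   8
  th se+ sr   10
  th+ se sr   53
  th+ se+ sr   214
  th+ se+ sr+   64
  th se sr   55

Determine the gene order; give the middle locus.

The two most frequent reciprocal classes, th se sr+ and th+ se+ sr, are the parental types, so the F1 was th se sr+ / th+ se+ sr.
The two rarest classes, th+ se sr+ and th se+ sr, are the double crossovers. Comparing them with the parentals, only the th allele has switched, so th is the middle locus and the order is sr – th – se.

th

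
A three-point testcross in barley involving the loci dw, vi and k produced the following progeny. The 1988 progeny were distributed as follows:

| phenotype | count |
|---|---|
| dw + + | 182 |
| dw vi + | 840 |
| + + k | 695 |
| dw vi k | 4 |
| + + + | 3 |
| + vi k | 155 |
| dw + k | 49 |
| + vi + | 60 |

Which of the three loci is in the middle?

k

The two most frequent reciprocal classes, + + k and dw vi +, are the parental types, so the F1 was + + k / dw vi +.
The two rarest classes, + + + and dw vi k, are the double crossovers. Comparing them with the parentals, only the k allele has switched, so k is the middle locus and the order is vi – k – dw.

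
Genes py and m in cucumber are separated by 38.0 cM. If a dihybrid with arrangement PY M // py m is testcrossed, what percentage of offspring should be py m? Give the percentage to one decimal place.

31.0%

A map distance of 38.0 cM corresponds to a recombination frequency of 0.380.
The F1 is PY M / py m, so py m is a parental gamete class with expected frequency (1 − r)/2 = 0.620/2 = 0.3100.
That is 0.3100 = 31.0% of the progeny.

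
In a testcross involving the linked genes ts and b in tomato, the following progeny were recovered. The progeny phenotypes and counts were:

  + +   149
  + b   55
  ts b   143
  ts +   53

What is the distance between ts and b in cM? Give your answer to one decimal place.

The two most frequent classes, + + (149) and ts b (143), are the parental types, so the F1 was + + / ts b.
The recombinant classes are + b and ts +: 55 + 53 = 108.
Recombination frequency = 108/400 = 0.2700 ≈ 27.0%, i.e. 27.0 cM.

27.0 cM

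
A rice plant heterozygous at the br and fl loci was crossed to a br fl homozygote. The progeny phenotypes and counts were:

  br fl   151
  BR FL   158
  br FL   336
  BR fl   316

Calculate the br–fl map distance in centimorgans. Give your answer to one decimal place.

The two most frequent classes, BR fl (316) and br FL (336), are the parental types, so the F1 was BR fl / br FL.
The recombinant classes are BR FL and br fl: 158 + 151 = 309.
Recombination frequency = 309/961 = 0.3215 ≈ 32.2%, i.e. 32.2 centimorgans.

32.2 centimorgans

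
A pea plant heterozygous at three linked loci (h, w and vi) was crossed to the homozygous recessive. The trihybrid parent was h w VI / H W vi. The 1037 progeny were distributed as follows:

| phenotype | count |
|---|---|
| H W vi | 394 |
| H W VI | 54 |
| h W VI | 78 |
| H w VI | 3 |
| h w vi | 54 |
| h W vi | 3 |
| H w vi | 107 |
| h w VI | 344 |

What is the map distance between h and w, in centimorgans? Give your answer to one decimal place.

The two rarest classes, H w VI and h W vi, are the double crossovers. Comparing them with the parentals, only the h allele has switched, so h is the middle locus and the order is vi – h – w.
Crossovers in the h–w interval produce the single-crossover classes h W VI and H w vi (78 + 107 = 185) plus the double crossovers (6).
RF(h–w) = (185 + 6) / 1037 = 191/1037 = 0.1842 → 18.4 centimorgans.

18.4 centimorgans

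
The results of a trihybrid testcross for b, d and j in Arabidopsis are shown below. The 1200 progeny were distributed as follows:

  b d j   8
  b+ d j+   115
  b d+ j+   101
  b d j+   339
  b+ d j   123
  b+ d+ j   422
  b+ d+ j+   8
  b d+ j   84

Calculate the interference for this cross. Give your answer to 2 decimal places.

0.63

The two most frequent reciprocal classes, b d j+ and b+ d+ j, are the parental types, so the F1 was b d j+ / b+ d+ j.
The two rarest classes, b d j and b+ d+ j+, are the double crossovers. Comparing them with the parentals, only the j allele has switched, so j is the middle locus and the order is d – j – b.
d–j: (224 + 16)/1200 = 0.2000; j–b: (199 + 16)/1200 = 0.1792.
Expected DCO frequency = 0.2000 × 0.1792 ≈ 0.03584; observed = 16/1200 ≈ 0.01333.
Coefficient of coincidence = 0.01333/0.03584 ≈ 0.37; interference = 1 − 0.37 = 0.63.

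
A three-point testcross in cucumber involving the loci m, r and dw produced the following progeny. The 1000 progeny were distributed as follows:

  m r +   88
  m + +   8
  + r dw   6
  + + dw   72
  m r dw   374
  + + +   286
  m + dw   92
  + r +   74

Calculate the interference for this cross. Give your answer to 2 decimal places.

0.55

The two most frequent reciprocal classes, m r dw and + + +, are the parental types, so the F1 was m r dw / + + +.
The two rarest classes, + r dw and m + +, are the double crossovers. Comparing them with the parentals, only the m allele has switched, so m is the middle locus and the order is dw – m – r.
dw–m: (160 + 14)/1000 = 0.1740; m–r: (166 + 14)/1000 = 0.1800.
Expected DCO frequency = 0.1740 × 0.1800 ≈ 0.03132; observed = 14/1000 ≈ 0.01400.
Coefficient of coincidence = 0.01400/0.03132 ≈ 0.45; interference = 1 − 0.45 = 0.55.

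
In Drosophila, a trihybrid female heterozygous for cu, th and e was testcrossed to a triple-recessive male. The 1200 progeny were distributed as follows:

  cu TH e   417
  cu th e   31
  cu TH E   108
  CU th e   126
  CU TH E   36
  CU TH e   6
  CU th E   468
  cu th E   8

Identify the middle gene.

The two most frequent reciprocal classes, cu TH e and CU th E, are the parental types, so the F1 was cu TH e / CU th E.
The two rarest classes, CU TH e and cu th E, are the double crossovers. Comparing them with the parentals, only the cu allele has switched, so cu is the middle locus and the order is e – cu – th.

cu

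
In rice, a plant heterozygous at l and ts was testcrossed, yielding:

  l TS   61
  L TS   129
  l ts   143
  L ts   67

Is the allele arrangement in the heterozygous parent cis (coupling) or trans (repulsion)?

The two most frequent classes are L TS (129) and l ts (143); these are the parental (non-recombinant) types.
So the F1 carried L TS on one chromosome and l ts on the other — the recessive alleles are on the same chromosome (cis / coupling).

cis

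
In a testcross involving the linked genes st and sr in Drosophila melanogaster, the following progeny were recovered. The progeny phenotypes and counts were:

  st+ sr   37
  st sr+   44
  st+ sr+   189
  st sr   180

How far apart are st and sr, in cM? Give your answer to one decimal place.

The two most frequent classes, st+ sr+ (189) and st sr (180), are the parental types, so the F1 was st+ sr+ / st sr.
The recombinant classes are st+ sr and st sr+: 37 + 44 = 81.
Recombination frequency = 81/450 = 0.1800 ≈ 18.0%, i.e. 18.0 cM.

18.0 cM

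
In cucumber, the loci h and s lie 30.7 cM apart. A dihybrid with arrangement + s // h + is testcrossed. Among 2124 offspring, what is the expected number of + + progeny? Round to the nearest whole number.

326

A map distance of 30.7 cM corresponds to a recombination frequency of 0.307.
The F1 is + s / h +, so + + is a recombinant gamete class with expected frequency r/2 = 0.307/2 = 0.1535.
Expected number = 0.1535 × 2124 = 326.03 ≈ 326.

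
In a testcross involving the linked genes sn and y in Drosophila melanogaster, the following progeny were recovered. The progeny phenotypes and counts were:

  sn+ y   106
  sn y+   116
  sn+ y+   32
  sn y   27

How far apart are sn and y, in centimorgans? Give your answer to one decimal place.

The two most frequent classes, sn+ y (106) and sn y+ (116), are the parental types, so the F1 was sn+ y / sn y+.
The recombinant classes are sn+ y+ and sn y: 32 + 27 = 59.
Recombination frequency = 59/281 = 0.2100 ≈ 21.0%, i.e. 21.0 centimorgans.

21.0 centimorgans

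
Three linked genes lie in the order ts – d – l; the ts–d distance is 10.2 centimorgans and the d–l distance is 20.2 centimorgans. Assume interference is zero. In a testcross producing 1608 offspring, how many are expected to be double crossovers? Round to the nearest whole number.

Map distances give recombination frequencies of 0.102 and 0.202 for the two intervals.
With no interference, expected double-crossover frequency = 0.102 × 0.202 = 0.02060.
Expected number = 0.02060 × 1608 = 33.13 ≈ 33.

33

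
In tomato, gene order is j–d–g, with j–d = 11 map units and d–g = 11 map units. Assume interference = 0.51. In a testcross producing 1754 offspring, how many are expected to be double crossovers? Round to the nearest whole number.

Map distances give recombination frequencies of 0.110 and 0.110 for the two intervals.
With interference 0.51 (so coincidence = 0.49), expected double-crossover frequency = 0.110 × 0.110 × 0.49 = 0.00593.
Expected number = 0.00593 × 1754 = 10.40 ≈ 10.

10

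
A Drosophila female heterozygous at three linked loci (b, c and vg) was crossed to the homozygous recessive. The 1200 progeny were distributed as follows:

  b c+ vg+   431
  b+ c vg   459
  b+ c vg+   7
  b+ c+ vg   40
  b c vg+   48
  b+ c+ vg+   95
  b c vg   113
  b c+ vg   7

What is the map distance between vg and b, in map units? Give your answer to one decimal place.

The two most frequent reciprocal classes, b+ c vg and b c+ vg+, are the parental types, so the F1 was b+ c vg / b c+ vg+.
The two rarest classes, b+ c vg+ and b c+ vg, are the double crossovers. Comparing them with the parentals, only the vg allele has switched, so vg is the middle locus and the order is b – vg – c.
Crossovers in the b–vg interval produce the single-crossover classes b c vg and b+ c+ vg+ (113 + 95 = 208) plus the double crossovers (14).
RF(b–vg) = (208 + 14) / 1200 = 222/1200 = 0.1850 → 18.5 map units.

18.5 map units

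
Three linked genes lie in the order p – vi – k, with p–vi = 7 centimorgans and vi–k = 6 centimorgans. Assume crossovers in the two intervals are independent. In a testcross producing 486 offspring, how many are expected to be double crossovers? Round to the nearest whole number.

Map distances give recombination frequencies of 0.070 and 0.060 for the two intervals.
With no interference, expected double-crossover frequency = 0.070 × 0.060 = 0.00420.
Expected number = 0.00420 × 486 = 2.04 ≈ 2.

2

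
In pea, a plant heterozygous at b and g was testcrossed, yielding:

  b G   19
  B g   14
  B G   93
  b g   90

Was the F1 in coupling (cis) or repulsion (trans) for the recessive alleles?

The two most frequent classes are B G (93) and b g (90); these are the parental (non-recombinant) types.
So the F1 carried B G on one chromosome and b g on the other — the recessive alleles are on the same chromosome (cis / coupling).

cis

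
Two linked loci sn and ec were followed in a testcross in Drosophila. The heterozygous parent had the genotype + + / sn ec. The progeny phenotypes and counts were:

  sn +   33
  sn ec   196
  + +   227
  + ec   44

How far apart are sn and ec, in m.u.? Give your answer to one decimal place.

The recombinant classes are + ec and sn +: 44 + 33 = 77.
Recombination frequency = 77/500 = 0.1540 ≈ 15.4%, i.e. 15.4 m.u.

15.4 m.u.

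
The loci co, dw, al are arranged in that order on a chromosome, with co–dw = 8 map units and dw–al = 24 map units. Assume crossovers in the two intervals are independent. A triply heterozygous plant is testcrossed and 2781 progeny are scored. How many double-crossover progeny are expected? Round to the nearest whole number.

Map distances give recombination frequencies of 0.080 and 0.240 for the two intervals.
With no interference, expected double-crossover frequency = 0.080 × 0.240 = 0.01920.
Expected number = 0.01920 × 2781 = 53.40 ≈ 53.

53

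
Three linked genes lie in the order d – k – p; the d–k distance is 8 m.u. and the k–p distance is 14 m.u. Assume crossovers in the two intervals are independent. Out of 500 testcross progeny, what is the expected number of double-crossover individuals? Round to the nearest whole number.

Map distances give recombination frequencies of 0.080 and 0.140 for the two intervals.
With no interference, expected double-crossover frequency = 0.080 × 0.140 = 0.01120.
Expected number = 0.01120 × 500 = 5.60 ≈ 6.

6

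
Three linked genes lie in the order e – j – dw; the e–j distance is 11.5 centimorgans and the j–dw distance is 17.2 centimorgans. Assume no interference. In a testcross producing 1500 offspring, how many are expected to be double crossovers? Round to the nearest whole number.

30

Map distances give recombination frequencies of 0.115 and 0.172 for the two intervals.
With no interference, expected double-crossover frequency = 0.115 × 0.172 = 0.01978.
Expected number = 0.01978 × 1500 = 29.67 ≈ 30.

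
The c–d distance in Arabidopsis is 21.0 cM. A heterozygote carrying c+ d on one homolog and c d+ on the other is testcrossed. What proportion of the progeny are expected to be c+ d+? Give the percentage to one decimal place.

10.5%

A map distance of 21.0 cM corresponds to a recombination frequency of 0.210.
The F1 is c+ d / c d+, so c+ d+ is a recombinant gamete class with expected frequency r/2 = 0.210/2 = 0.1050.
That is 0.1050 = 10.5% of the progeny.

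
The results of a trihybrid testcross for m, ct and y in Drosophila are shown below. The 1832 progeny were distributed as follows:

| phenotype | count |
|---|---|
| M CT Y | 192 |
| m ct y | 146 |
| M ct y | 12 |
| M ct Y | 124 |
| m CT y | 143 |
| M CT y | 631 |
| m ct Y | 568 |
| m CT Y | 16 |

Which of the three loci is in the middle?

ct

The two most frequent reciprocal classes, M CT y and m ct Y, are the parental types, so the F1 was M CT y / m ct Y.
The two rarest classes, M ct y and m CT Y, are the double crossovers. Comparing them with the parentals, only the ct allele has switched, so ct is the middle locus and the order is y – ct – m.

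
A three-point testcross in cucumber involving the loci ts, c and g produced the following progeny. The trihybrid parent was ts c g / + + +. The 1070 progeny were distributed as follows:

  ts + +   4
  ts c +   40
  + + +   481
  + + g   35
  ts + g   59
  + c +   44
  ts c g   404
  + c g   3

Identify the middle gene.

The two rarest classes, + c g and ts + +, are the double crossovers. Comparing them with the parentals, only the ts allele has switched, so ts is the middle locus and the order is g – ts – c.

ts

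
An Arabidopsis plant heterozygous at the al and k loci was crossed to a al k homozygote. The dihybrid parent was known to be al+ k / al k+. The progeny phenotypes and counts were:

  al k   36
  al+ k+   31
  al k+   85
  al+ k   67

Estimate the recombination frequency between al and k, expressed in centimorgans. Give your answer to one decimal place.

The recombinant classes are al+ k+ and al k: 31 + 36 = 67.
Recombination frequency = 67/219 = 0.3059 ≈ 30.6%, i.e. 30.6 centimorgans.

30.6 centimorgans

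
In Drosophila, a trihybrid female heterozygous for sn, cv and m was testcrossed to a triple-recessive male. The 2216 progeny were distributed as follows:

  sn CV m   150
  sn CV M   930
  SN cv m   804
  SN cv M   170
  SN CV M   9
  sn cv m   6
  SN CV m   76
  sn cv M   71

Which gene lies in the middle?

The two most frequent reciprocal classes, sn CV M and SN cv m, are the parental types, so the F1 was sn CV M / SN cv m.
The two rarest classes, SN CV M and sn cv m, are the double crossovers. Comparing them with the parentals, only the sn allele has switched, so sn is the middle locus and the order is m – sn – cv.

sn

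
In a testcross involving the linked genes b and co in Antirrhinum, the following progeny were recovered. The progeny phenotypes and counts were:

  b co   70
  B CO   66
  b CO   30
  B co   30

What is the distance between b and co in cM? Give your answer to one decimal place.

30.6 cM

The two most frequent classes, B CO (66) and b co (70), are the parental types, so the F1 was B CO / b co.
The recombinant classes are B co and b CO: 30 + 30 = 60.
Recombination frequency = 60/196 = 0.3061 ≈ 30.6%, i.e. 30.6 cM.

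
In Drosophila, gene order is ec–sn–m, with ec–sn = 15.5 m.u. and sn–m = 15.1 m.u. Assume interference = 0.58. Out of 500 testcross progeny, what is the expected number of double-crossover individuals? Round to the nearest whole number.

5

Map distances give recombination frequencies of 0.155 and 0.151 for the two intervals.
With interference 0.58 (so coincidence = 0.42), expected double-crossover frequency = 0.155 × 0.151 × 0.42 = 0.00983.
Expected number = 0.00983 × 500 = 4.92 ≈ 5.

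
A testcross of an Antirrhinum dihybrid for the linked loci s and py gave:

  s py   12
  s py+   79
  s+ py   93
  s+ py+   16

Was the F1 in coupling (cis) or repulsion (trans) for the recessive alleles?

The two most frequent classes are s+ py (93) and s py+ (79); these are the parental (non-recombinant) types.
So the F1 carried s+ py on one chromosome and s py+ on the other — the recessive alleles are on opposite chromosomes (trans / repulsion).

trans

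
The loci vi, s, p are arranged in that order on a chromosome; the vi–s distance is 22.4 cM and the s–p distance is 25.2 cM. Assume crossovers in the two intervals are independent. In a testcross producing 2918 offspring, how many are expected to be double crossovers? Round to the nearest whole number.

165

Map distances give recombination frequencies of 0.224 and 0.252 for the two intervals.
With no interference, expected double-crossover frequency = 0.224 × 0.252 = 0.05645.
Expected number = 0.05645 × 2918 = 164.72 ≈ 165.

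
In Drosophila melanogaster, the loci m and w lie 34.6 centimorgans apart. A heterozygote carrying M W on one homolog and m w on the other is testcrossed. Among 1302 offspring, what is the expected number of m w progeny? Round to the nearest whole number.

A map distance of 34.6 centimorgans corresponds to a recombination frequency of 0.346.
The F1 is M W / m w, so m w is a parental gamete class with expected frequency (1 − r)/2 = 0.654/2 = 0.3270.
Expected number = 0.3270 × 1302 = 425.75 ≈ 426.

426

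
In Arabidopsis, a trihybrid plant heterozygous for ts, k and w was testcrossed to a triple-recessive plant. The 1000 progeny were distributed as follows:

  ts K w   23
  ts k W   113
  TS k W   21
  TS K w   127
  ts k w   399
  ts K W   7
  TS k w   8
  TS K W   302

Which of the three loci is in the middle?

The two most frequent reciprocal classes, TS K W and ts k w, are the parental types, so the F1 was TS K W / ts k w.
The two rarest classes, ts K W and TS k w, are the double crossovers. Comparing them with the parentals, only the ts allele has switched, so ts is the middle locus and the order is k – ts – w.

ts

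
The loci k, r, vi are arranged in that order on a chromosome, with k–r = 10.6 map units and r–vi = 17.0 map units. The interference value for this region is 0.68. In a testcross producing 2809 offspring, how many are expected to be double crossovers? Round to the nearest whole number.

Map distances give recombination frequencies of 0.106 and 0.170 for the two intervals.
With interference 0.68 (so coincidence = 0.32), expected double-crossover frequency = 0.106 × 0.170 × 0.32 = 0.00577.
Expected number = 0.00577 × 2809 = 16.20 ≈ 16.

16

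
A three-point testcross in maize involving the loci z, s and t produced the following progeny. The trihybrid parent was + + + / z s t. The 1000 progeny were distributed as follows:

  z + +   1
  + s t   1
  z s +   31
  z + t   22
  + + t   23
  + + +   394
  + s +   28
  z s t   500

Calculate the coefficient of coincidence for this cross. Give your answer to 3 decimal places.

The two rarest classes, z + + and + s t, are the double crossovers. Comparing them with the parentals, only the z allele has switched, so z is the middle locus and the order is s – z – t.
s–z: (50 + 2)/1000 = 0.0520; z–t: (54 + 2)/1000 = 0.0560.
Expected DCO frequency = 0.0520 × 0.0560 ≈ 0.00291; observed = 2/1000 ≈ 0.00200.
Coefficient of coincidence = 0.00200/0.00291 ≈ 0.687.

0.687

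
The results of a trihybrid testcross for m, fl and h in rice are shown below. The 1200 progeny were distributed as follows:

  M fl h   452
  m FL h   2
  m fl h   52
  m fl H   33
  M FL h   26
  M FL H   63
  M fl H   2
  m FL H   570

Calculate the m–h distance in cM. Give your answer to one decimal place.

9.9 cM

The two most frequent reciprocal classes, M fl h and m FL H, are the parental types, so the F1 was M fl h / m FL H.
The two rarest classes, M fl H and m FL h, are the double crossovers. Comparing them with the parentals, only the h allele has switched, so h is the middle locus and the order is fl – h – m.
Crossovers in the h–m interval produce the single-crossover classes m fl h and M FL H (52 + 63 = 115) plus the double crossovers (4).
RF(h–m) = (115 + 4) / 1200 = 119/1200 = 0.0992 → 9.9 cM.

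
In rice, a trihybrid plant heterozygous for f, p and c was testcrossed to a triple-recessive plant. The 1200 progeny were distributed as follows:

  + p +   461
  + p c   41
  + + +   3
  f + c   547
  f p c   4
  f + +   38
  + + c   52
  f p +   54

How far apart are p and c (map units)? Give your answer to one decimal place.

7.2 map units

The two most frequent reciprocal classes, + p + and f + c, are the parental types, so the F1 was + p + / f + c.
The two rarest classes, + + + and f p c, are the double crossovers. Comparing them with the parentals, only the p allele has switched, so p is the middle locus and the order is c – p – f.
Crossovers in the c–p interval produce the single-crossover classes + p c and f + + (41 + 38 = 79) plus the double crossovers (7).
RF(c–p) = (79 + 7) / 1200 = 86/1200 = 0.0717 → 7.2 map units.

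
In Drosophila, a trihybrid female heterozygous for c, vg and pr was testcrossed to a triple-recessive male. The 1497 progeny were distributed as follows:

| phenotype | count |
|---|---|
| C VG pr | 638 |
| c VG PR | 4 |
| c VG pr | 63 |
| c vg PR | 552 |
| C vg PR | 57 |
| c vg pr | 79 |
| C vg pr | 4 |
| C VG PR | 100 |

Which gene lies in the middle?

The two most frequent reciprocal classes, C VG pr and c vg PR, are the parental types, so the F1 was C VG pr / c vg PR.
The two rarest classes, C vg pr and c VG PR, are the double crossovers. Comparing them with the parentals, only the vg allele has switched, so vg is the middle locus and the order is pr – vg – c.

vg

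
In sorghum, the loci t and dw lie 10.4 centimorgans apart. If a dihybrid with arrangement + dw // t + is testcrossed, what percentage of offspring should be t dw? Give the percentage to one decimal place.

A map distance of 10.4 centimorgans corresponds to a recombination frequency of 0.104.
The F1 is + dw / t +, so t dw is a recombinant gamete class with expected frequency r/2 = 0.104/2 = 0.0520.
That is 0.0520 = 5.2% of the progeny.

5.2%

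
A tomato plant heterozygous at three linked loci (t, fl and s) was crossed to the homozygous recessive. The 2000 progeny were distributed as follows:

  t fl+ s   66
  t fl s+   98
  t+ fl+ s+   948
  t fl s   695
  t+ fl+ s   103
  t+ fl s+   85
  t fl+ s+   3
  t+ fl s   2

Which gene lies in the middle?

t

The two most frequent reciprocal classes, t fl s and t+ fl+ s+, are the parental types, so the F1 was t fl s / t+ fl+ s+.
The two rarest classes, t+ fl s and t fl+ s+, are the double crossovers. Comparing them with the parentals, only the t allele has switched, so t is the middle locus and the order is s – t – fl.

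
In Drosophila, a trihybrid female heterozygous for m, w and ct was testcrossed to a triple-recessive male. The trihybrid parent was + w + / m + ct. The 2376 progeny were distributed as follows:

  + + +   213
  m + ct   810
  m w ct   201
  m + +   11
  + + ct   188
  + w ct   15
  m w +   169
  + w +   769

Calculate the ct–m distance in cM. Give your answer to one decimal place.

The two rarest classes, + w ct and m + +, are the double crossovers. Comparing them with the parentals, only the ct allele has switched, so ct is the middle locus and the order is w – ct – m.
Crossovers in the ct–m interval produce the single-crossover classes m w + and + + ct (169 + 188 = 357) plus the double crossovers (26).
RF(ct–m) = (357 + 26) / 2376 = 383/2376 = 0.1612 → 16.1 cM.

16.1 cM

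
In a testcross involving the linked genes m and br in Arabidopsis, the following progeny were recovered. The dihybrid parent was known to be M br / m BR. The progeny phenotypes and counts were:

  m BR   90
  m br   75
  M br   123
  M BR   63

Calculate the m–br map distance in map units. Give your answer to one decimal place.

The recombinant classes are M BR and m br: 63 + 75 = 138.
Recombination frequency = 138/351 = 0.3932 ≈ 39.3%, i.e. 39.3 map units.

39.3 map units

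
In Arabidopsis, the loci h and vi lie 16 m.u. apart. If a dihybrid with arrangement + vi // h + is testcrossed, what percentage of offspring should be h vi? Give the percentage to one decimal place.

A map distance of 16 m.u. corresponds to a recombination frequency of 0.160.
The F1 is + vi / h +, so h vi is a recombinant gamete class with expected frequency r/2 = 0.160/2 = 0.0800.
That is 0.0800 = 8.0% of the progeny.

8.0%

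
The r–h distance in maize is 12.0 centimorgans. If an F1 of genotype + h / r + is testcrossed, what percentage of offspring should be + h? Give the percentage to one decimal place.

A map distance of 12.0 centimorgans corresponds to a recombination frequency of 0.120.
The F1 is + h / r +, so + h is a parental gamete class with expected frequency (1 − r)/2 = 0.880/2 = 0.4400.
That is 0.4400 = 44.0% of the progeny.

44.0%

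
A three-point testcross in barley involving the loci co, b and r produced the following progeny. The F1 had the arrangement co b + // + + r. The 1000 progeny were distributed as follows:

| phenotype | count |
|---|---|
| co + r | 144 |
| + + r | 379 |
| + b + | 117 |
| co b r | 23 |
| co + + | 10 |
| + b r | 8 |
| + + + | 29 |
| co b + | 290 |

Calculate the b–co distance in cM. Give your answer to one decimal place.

The two rarest classes, co + + and + b r, are the double crossovers. Comparing them with the parentals, only the b allele has switched, so b is the middle locus and the order is co – b – r.
Crossovers in the co–b interval produce the single-crossover classes + b + and co + r (117 + 144 = 261) plus the double crossovers (18).
RF(co–b) = (261 + 18) / 1000 = 279/1000 = 0.2790 → 27.9 cM.

27.9 cM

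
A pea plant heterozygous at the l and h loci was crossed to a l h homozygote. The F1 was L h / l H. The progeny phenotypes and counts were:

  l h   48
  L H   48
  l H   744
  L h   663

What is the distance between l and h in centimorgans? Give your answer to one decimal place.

The recombinant classes are L H and l h: 48 + 48 = 96.
Recombination frequency = 96/1503 = 0.0639 ≈ 6.4%, i.e. 6.4 centimorgans.

6.4 centimorgans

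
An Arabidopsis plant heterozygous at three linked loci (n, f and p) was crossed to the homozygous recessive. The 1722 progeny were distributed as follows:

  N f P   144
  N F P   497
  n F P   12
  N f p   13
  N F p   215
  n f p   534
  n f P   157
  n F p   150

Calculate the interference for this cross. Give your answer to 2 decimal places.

The two most frequent reciprocal classes, N F P and n f p, are the parental types, so the F1 was N F P / n f p.
The two rarest classes, n F P and N f p, are the double crossovers. Comparing them with the parentals, only the n allele has switched, so n is the middle locus and the order is f – n – p.
f–n: (294 + 25)/1722 = 0.1852; n–p: (372 + 25)/1722 = 0.2305.
Expected DCO frequency = 0.1852 × 0.2305 ≈ 0.04269; observed = 25/1722 ≈ 0.01452.
Coefficient of coincidence = 0.01452/0.04269 ≈ 0.34; interference = 1 − 0.34 = 0.66.

0.66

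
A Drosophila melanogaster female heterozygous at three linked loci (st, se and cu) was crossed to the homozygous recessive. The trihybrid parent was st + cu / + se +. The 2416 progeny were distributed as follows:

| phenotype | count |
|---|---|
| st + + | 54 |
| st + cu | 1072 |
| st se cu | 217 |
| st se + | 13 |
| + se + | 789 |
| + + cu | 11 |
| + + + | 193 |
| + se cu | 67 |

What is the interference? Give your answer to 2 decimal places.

The two rarest classes, + + cu and st se +, are the double crossovers. Comparing them with the parentals, only the st allele has switched, so st is the middle locus and the order is se – st – cu.
se–st: (410 + 24)/2416 = 0.1796; st–cu: (121 + 24)/2416 = 0.0600.
Expected DCO frequency = 0.1796 × 0.0600 ≈ 0.01078; observed = 24/2416 ≈ 0.00993.
Coefficient of coincidence = 0.00993/0.01078 ≈ 0.92; interference = 1 − 0.92 = 0.08.

0.08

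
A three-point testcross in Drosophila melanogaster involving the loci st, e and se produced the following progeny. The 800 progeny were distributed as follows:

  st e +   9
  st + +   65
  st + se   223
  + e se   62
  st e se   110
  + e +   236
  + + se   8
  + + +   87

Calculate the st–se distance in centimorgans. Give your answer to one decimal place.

The two most frequent reciprocal classes, st + se and + e +, are the parental types, so the F1 was st + se / + e +.
The two rarest classes, + + se and st e +, are the double crossovers. Comparing them with the parentals, only the st allele has switched, so st is the middle locus and the order is se – st – e.
Crossovers in the se–st interval produce the single-crossover classes st + + and + e se (65 + 62 = 127) plus the double crossovers (17).
RF(se–st) = (127 + 17) / 800 = 144/800 = 0.1800 → 18.0 centimorgans.

18.0 centimorgans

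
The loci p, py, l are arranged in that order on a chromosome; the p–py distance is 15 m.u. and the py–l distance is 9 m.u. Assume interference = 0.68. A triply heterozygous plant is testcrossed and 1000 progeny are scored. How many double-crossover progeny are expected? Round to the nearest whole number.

4

Map distances give recombination frequencies of 0.150 and 0.090 for the two intervals.
With interference 0.68 (so coincidence = 0.32), expected double-crossover frequency = 0.150 × 0.090 × 0.32 = 0.00432.
Expected number = 0.00432 × 1000 = 4.32 ≈ 4.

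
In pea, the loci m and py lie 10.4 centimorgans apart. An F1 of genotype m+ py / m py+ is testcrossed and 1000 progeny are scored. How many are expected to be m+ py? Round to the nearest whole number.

A map distance of 10.4 centimorgans corresponds to a recombination frequency of 0.104.
The F1 is m+ py / m py+, so m+ py is a parental gamete class with expected frequency (1 − r)/2 = 0.896/2 = 0.4480.
Expected number = 0.4480 × 1000 = 448.00 ≈ 448.

448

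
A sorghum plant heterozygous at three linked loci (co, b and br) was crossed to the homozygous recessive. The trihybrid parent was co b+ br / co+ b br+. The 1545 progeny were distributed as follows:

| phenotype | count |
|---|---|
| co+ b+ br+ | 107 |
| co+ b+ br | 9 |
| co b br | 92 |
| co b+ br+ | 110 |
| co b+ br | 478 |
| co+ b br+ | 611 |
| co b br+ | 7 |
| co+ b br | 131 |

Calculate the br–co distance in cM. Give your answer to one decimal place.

The two rarest classes, co+ b+ br and co b br+, are the double crossovers. Comparing them with the parentals, only the co allele has switched, so co is the middle locus and the order is b – co – br.
Crossovers in the co–br interval produce the single-crossover classes co b+ br+ and co+ b br (110 + 131 = 241) plus the double crossovers (16).
RF(co–br) = (241 + 16) / 1545 = 257/1545 = 0.1663 → 16.6 cM.

16.6 cM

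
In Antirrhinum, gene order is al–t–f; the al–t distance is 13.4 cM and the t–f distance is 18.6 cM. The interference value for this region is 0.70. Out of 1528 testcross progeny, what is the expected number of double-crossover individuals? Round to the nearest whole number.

Map distances give recombination frequencies of 0.134 and 0.186 for the two intervals.
With interference 0.70 (so coincidence = 0.30), expected double-crossover frequency = 0.134 × 0.186 × 0.30 = 0.00748.
Expected number = 0.00748 × 1528 = 11.43 ≈ 11.

11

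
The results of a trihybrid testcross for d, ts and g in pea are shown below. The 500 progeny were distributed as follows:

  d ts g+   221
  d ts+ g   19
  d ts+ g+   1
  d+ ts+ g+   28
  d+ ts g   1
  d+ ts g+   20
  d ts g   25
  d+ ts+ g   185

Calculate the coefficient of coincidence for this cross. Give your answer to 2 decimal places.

The two most frequent reciprocal classes, d ts g+ and d+ ts+ g, are the parental types, so the F1 was d ts g+ / d+ ts+ g.
The two rarest classes, d ts+ g+ and d+ ts g, are the double crossovers. Comparing them with the parentals, only the ts allele has switched, so ts is the middle locus and the order is d – ts – g.
d–ts: (39 + 2)/500 = 0.0820; ts–g: (53 + 2)/500 = 0.1100.
Expected DCO frequency = 0.0820 × 0.1100 ≈ 0.00902; observed = 2/500 ≈ 0.00400.
Coefficient of coincidence = 0.00400/0.00902 ≈ 0.44.

0.44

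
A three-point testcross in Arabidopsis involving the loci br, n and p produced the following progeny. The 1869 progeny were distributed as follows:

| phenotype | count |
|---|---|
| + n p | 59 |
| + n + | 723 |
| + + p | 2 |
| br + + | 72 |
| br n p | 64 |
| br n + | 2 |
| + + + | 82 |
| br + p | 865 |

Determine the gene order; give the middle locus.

The two most frequent reciprocal classes, br + p and + n +, are the parental types, so the F1 was br + p / + n +.
The two rarest classes, + + p and br n +, are the double crossovers. Comparing them with the parentals, only the br allele has switched, so br is the middle locus and the order is n – br – p.

br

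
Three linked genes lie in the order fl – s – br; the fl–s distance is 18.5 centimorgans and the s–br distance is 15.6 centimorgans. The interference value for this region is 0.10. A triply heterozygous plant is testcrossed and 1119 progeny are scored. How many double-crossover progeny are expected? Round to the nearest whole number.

29

Map distances give recombination frequencies of 0.185 and 0.156 for the two intervals.
With interference 0.10 (so coincidence = 0.90), expected double-crossover frequency = 0.185 × 0.156 × 0.90 = 0.02597.
Expected number = 0.02597 × 1119 = 29.06 ≈ 29.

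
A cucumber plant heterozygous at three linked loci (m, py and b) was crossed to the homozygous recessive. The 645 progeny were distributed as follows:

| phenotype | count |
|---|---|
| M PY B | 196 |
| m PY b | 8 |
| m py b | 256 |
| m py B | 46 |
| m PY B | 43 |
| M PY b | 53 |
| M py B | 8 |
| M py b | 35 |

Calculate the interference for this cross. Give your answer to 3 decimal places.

The two most frequent reciprocal classes, M PY B and m py b, are the parental types, so the F1 was M PY B / m py b.
The two rarest classes, M py B and m PY b, are the double crossovers. Comparing them with the parentals, only the py allele has switched, so py is the middle locus and the order is m – py – b.
m–py: (78 + 16)/645 = 0.1457; py–b: (99 + 16)/645 = 0.1783.
Expected DCO frequency = 0.1457 × 0.1783 ≈ 0.02598; observed = 16/645 ≈ 0.02481.
Coefficient of coincidence = 0.02481/0.02598 ≈ 0.955; interference = 1 − 0.955 = 0.045.

0.045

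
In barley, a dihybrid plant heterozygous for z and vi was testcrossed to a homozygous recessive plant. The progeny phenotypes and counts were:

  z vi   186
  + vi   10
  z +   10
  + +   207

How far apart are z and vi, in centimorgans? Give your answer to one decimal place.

The two most frequent classes, + + (207) and z vi (186), are the parental types, so the F1 was + + / z vi.
The recombinant classes are + vi and z +: 10 + 10 = 20.
Recombination frequency = 20/413 = 0.0484 ≈ 4.8%, i.e. 4.8 centimorgans.

4.8 centimorgans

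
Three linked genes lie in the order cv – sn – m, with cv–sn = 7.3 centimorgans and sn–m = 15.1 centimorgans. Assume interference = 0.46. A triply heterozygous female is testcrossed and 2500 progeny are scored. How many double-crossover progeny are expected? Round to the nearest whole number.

Map distances give recombination frequencies of 0.073 and 0.151 for the two intervals.
With interference 0.46 (so coincidence = 0.54), expected double-crossover frequency = 0.073 × 0.151 × 0.54 = 0.00595.
Expected number = 0.00595 × 2500 = 14.88 ≈ 15.

15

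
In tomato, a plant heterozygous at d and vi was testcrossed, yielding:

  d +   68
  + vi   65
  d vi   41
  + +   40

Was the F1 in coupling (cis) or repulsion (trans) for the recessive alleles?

trans

The two most frequent classes are + vi (65) and d + (68); these are the parental (non-recombinant) types.
So the F1 carried + vi on one chromosome and d + on the other — the recessive alleles are on opposite chromosomes (trans / repulsion).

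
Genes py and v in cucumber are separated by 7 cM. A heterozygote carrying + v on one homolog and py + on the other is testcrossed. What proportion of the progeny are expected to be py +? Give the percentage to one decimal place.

A map distance of 7 cM corresponds to a recombination frequency of 0.070.
The F1 is + v / py +, so py + is a parental gamete class with expected frequency (1 − r)/2 = 0.930/2 = 0.4650.
That is 0.4650 = 46.5% of the progeny.

46.5%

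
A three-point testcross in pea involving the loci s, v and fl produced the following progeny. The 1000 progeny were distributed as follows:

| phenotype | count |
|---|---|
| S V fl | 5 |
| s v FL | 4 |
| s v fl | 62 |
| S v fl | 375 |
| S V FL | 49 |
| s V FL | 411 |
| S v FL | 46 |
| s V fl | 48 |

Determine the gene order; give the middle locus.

The two most frequent reciprocal classes, s V FL and S v fl, are the parental types, so the F1 was s V FL / S v fl.
The two rarest classes, s v FL and S V fl, are the double crossovers. Comparing them with the parentals, only the v allele has switched, so v is the middle locus and the order is fl – v – s.

v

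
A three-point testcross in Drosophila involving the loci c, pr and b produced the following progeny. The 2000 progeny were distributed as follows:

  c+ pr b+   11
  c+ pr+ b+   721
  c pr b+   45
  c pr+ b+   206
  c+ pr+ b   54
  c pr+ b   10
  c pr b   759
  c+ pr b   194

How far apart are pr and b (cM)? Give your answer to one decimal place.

6.0 cM

The two most frequent reciprocal classes, c pr b and c+ pr+ b+, are the parental types, so the F1 was c pr b / c+ pr+ b+.
The two rarest classes, c pr+ b and c+ pr b+, are the double crossovers. Comparing them with the parentals, only the pr allele has switched, so pr is the middle locus and the order is c – pr – b.
Crossovers in the pr–b interval produce the single-crossover classes c pr b+ and c+ pr+ b (45 + 54 = 99) plus the double crossovers (21).
RF(pr–b) = (99 + 21) / 2000 = 120/2000 = 0.0600 → 6.0 cM.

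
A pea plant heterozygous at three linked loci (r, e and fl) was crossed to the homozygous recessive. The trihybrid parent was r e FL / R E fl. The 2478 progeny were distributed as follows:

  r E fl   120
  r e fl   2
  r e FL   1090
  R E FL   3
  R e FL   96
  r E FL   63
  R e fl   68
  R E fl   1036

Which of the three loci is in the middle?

The two rarest classes, r e fl and R E FL, are the double crossovers. Comparing them with the parentals, only the fl allele has switched, so fl is the middle locus and the order is e – fl – r.

fl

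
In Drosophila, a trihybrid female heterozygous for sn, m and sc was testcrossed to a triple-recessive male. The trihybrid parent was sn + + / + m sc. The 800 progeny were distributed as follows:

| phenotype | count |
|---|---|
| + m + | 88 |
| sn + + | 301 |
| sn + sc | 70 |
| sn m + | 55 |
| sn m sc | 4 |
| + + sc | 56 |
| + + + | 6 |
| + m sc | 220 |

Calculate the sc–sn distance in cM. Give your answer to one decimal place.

21.0 cM

The two rarest classes, + + + and sn m sc, are the double crossovers. Comparing them with the parentals, only the sn allele has switched, so sn is the middle locus and the order is m – sn – sc.
Crossovers in the sn–sc interval produce the single-crossover classes sn + sc and + m + (70 + 88 = 158) plus the double crossovers (10).
RF(sn–sc) = (158 + 10) / 800 = 168/800 = 0.2100 → 21.0 cM.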